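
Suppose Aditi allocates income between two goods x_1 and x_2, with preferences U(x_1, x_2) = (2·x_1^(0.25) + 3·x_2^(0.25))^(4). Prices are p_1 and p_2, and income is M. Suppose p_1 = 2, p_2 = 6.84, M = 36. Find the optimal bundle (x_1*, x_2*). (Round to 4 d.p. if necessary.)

x_1* = 8.4125, x_2* = 2.8034

With the ratio pinned down, the budget gives x_1* = M/(p_1 + p_2·(x_2/x_1)) and x_2* = (x_2/x_1)·x_1*.
Numerically x_2/x_1 = 0.333237, so x_1* = 36/(2 + 6.84·0.333237) = 8.4125 and x_2* = 0.333237·8.4125 = 2.8034.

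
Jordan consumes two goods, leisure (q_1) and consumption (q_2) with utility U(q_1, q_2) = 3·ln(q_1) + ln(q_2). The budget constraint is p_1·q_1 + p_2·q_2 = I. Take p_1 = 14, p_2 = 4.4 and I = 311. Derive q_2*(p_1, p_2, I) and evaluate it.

Tangency: MRS = 3·q_2/q_1 = p_1/p_2.
Rearranging, p_2·q_2 = (1/3)·p_1·q_1. Substituting into the budget gives p_1·q_1·(1 + (1/3)) = I.
Demand: q_1*(p_1,p_2,I) = 0.75·I/p_1 and q_2* = 0.25·I/p_2.
At p_1=14, p_2=4.4, I=311: q_2* = 0.25·311/4.4 = 17.6705.

q_2* = 17.6705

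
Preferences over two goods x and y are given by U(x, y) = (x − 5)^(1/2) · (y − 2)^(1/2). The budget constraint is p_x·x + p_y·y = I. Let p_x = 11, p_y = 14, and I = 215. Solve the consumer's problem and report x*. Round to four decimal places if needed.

MRS = (y−2)/(x−5). Tangency with p_x/p_y gives y−2 = (p_x/p_y)·(x−5).
After buying the subsistence bundle (5, 2), a share 0.5 of the remaining income goes to x: x* = 5 + 0.5·(I − 5p_x − 2p_y)/p_x.
Discretionary income = 215 − 5·11 − 2·14 = 132; x* = 5 + 0.5·132/11 = 11.

x* = 11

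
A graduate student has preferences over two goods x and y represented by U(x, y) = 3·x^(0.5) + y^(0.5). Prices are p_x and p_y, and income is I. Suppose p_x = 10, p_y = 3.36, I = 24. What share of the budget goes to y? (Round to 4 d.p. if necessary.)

share on y = 0.2485

MU_x ∝ 3·x^(-0.5), MU_y ∝ y^(-0.5), so MRS = 3·(y/x)^(0.5) = p_x/p_y.
Solve for the ratio: y/x = [(1/3)·p_x/p_y]^(2).
Substitute y = (y/x)·x into the budget: x* = I/(p_x + p_y·(y/x)).
Numerically y/x = 0.98419, so x* = 24/(10 + 3.36·0.98419) = 1.8036 and y* = 0.98419·1.8036 = 1.7751.
Expenditure on y: 3.36·1.7751 = 5.9642; share = 0.2485.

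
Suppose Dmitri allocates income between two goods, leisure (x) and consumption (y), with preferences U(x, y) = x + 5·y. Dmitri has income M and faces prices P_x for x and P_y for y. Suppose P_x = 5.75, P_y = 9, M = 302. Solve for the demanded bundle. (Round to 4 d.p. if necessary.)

x* = 0, y* = 33.5556

Perfect substitutes: compare marginal utility per dollar. 1/P_x vs 5/P_y → 0.1739 vs 0.5556.
y gives more utility per dollar, so spend all income on y: y* = M/P_y, x* = 0.
Numerically: x* = 0, y* = 33.5556.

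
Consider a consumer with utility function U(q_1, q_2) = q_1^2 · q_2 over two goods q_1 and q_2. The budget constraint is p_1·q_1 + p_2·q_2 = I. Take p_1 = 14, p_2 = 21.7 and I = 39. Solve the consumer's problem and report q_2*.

MU_q_1/MU_q_2 = (2·q_2)/(q_1); tangency sets this equal to p_1/p_2.
Rearranging, p_2·q_2 = (1/2)·p_1·q_1. Substituting into the budget gives p_1·q_1·(1 + (1/2)) = I.
Demand: q_1*(p_1,p_2,I) = 2/3·I/p_1 and q_2* = 1/3·I/p_2.
At p_1=14, p_2=21.7, I=39: q_2* = 1/3·39/21.7 = 0.5991.

q_2* = 0.5991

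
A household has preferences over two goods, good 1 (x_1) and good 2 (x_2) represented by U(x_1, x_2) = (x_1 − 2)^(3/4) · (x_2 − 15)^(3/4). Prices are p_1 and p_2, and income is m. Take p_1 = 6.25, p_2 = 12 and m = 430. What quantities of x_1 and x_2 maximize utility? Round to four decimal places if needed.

This is Cobb-Douglas in (x_1−2, x_2−15): tangency gives 0.75·p_2·(x_2−15) = 0.75·p_1·(x_1−2).
Substituting into the budget: x_1* = 2 + 0.5·(m − 2·p_1 − 15·p_2)/p_1, and x_2* = 15 + 0.5·(…)/p_2.
Discretionary income = 430 − 2·6.25 − 15·12 = 237.5; x_1* = 2 + 0.5·237.5/6.25 = 21; x_2* = 15 + 0.5·237.5/12 = 24.8958.

x_1* = 21, x_2* = 24.8958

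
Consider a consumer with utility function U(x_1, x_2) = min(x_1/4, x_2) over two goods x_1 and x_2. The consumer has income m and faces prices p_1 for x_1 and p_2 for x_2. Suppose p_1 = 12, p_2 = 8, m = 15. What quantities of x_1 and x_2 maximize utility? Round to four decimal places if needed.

x_1* = 1.0714, x_2* = 0.2679

Leontief preferences: the optimum is at the kink where x_1/4 = x_2/1, i.e. x_2 = (1/4)·x_1.
Budget: p_1·x_1 + p_2·(1/4)·x_1 = m, so (4·p_1 + p_2)·x_1 = 4·m.
Demand: x_1*(p_1,p_2,m) = 4·m/(4·p_1 + p_2), x_2* = m/(4·p_1 + p_2).
Here 4·12 + 8 = 56, giving x_1* = 1.0714 and x_2* = 0.2679.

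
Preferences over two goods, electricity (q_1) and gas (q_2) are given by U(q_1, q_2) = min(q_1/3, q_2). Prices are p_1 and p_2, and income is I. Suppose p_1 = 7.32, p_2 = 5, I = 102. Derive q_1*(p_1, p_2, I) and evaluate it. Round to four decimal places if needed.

q_1* = 11.3501

With perfect complements, no substitution: consume in ratio q_1:q_2 = 3:1.
Budget: p_1·q_1 + p_2·(1/3)·q_1 = I, so (3·p_1 + p_2)·q_1 = 3·I.
Demand: q_1*(p_1,p_2,I) = 3·I/(3·p_1 + p_2), q_2* = I/(3·p_1 + p_2).
Here 3·7.32 + 5 = 26.96, giving q_1* = 11.3501.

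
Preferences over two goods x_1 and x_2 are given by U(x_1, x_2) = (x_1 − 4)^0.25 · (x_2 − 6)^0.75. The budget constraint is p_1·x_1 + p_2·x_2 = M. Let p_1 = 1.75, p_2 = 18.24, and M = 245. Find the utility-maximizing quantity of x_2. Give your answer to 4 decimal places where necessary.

Let x_1' = x_1−4, x_2' = x_2−6. MRS = (1/3)·x_2'/x_1' = p_1/p_2.
After buying the subsistence bundle (4, 6), a share 0.25 of the remaining income goes to x_1: x_1* = 4 + 0.25·(M − 4p_1 − 6p_2)/p_1.
Discretionary income = 245 − 4·1.75 − 6·18.24 = 128.56; x_2* = 6 + 0.75·128.56/18.24 = 11.2862.

x_2* = 11.2862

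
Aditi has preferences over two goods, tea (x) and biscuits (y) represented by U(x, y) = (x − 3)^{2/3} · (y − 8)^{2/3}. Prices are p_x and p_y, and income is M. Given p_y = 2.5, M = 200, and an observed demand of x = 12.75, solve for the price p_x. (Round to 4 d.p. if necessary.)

p_x = 8

This is Cobb-Douglas in (x−3, y−8): tangency gives 2/3·p_y·(y−8) = 2/3·p_x·(x−3).
After buying the subsistence bundle (3, 8), a share 0.5 of the remaining income goes to x: x* = 3 + 0.5·(M − 3p_x − 8p_y)/p_x.
Set x* = 12.75 in the demand function and solve for p_x: p_x = 8.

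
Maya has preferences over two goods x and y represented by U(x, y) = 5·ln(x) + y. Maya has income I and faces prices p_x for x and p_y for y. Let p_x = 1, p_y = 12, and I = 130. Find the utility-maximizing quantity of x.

Set MRS = p_x/p_y: (5/x)/1 = p_x/p_y.
So x*(p_x,p_y) = 5·p_y/p_x, independent of income; and y* = (I − 5·p_y)/p_y.
At the given prices: x* = 5·12/1 = 60.

x* = 60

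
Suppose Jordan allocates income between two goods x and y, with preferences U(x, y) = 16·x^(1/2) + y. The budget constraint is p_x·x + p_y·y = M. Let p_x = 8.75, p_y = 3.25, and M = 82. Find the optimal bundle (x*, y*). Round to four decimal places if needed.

MU_x = 8/√x, MU_y = 1. Tangency: 8/√x = p_x/p_y.
Solve: √x = 8·p_y/p_x, so x*(p_x,p_y) = (8·p_y/p_x)², and y* = (M − p_x·x*)/p_y.
Plugging in: x* = (8·3.25/8.75)² = 8.8294, y* = 1.4593.

x* = 8.8294, y* = 1.4593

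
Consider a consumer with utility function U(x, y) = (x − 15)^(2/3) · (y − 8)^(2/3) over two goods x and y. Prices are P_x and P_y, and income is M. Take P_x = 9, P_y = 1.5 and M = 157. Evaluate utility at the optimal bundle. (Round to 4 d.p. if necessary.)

Let x' = x−15, y' = y−8. MRS = y'/x' = P_x/P_y.
Substituting into the budget: x* = 15 + 0.5·(M − 15·P_x − 8·P_y)/P_x, and y* = 8 + 0.5·(…)/P_y.
Discretionary income = 157 − 15·9 − 8·1.5 = 10; x* = 15 + 0.5·10/9 = 15.5556; y* = 8 + 0.5·10/1.5 = 11.3333.
Utility at the optimum: U(15.5556, 11.3333) = 1.508.

V = 1.508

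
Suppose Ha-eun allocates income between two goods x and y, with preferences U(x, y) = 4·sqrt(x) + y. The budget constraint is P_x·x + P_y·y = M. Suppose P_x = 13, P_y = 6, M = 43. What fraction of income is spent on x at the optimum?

share on x = 0.2576

MU_x = 2/√x, MU_y = 1. Tangency: 2/√x = P_x/P_y.
Thus x* = (2·P_y/P_x)² — independent of M — with the rest of income spent on y.
Plugging in: x* = (2·6/13)² = 0.8521, y* = 5.3205.
Expenditure on x: 13·0.8521 = 11.0769; share = 0.2576.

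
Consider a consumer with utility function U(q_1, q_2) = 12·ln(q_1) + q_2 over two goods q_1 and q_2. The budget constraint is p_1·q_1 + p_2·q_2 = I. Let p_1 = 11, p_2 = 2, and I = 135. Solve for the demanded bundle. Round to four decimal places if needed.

q_1* = 2.1818, q_2* = 55.5

Set MRS = p_1/p_2: (12/q_1)/1 = p_1/p_2.
So q_1*(p_1,p_2) = 12·p_2/p_1, independent of income; and q_2* = (I − 12·p_2)/p_2.
At the given prices: q_1* = 12·2/11 = 2.1818, and q_2* = 55.5.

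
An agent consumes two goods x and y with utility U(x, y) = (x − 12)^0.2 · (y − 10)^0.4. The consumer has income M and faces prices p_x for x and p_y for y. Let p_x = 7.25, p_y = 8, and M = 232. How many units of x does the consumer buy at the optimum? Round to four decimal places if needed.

Substituting into the budget: x* = 12 + 1/3·(M − 12·p_x − 10·p_y)/p_x, and y* = 10 + 2/3·(…)/p_y.
Discretionary income = 232 − 12·7.25 − 10·8 = 65; x* = 12 + 1/3·65/7.25 = 14.9885.

x* = 14.9885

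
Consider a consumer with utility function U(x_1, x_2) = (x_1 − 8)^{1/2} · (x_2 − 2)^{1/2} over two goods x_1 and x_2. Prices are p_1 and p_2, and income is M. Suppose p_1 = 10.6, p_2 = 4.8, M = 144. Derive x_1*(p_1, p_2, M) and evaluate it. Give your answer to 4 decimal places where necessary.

x_1* = 10.3396

Let x_1' = x_1−8, x_2' = x_2−2. MRS = x_2'/x_1' = p_1/p_2.
After buying the subsistence bundle (8, 2), a share 0.5 of the remaining income goes to x_1: x_1* = 8 + 0.5·(M − 8p_1 − 2p_2)/p_1.
Discretionary income = 144 − 8·10.6 − 2·4.8 = 49.6; x_1* = 8 + 0.5·49.6/10.6 = 10.3396.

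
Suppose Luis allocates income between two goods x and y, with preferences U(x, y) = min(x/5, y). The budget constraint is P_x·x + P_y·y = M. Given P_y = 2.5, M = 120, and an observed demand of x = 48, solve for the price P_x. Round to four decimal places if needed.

P_x = 2

With perfect complements, no substitution: consume in ratio x:y = 5:1.
Budget: P_x·x + P_y·(1/5)·x = M, so (5·P_x + P_y)·x = 5·M.
Demand: x*(P_x,P_y,M) = 5·M/(5·P_x + P_y), y* = M/(5·P_x + P_y).
Set x* = 48 in the demand function and solve for P_x: P_x = 2.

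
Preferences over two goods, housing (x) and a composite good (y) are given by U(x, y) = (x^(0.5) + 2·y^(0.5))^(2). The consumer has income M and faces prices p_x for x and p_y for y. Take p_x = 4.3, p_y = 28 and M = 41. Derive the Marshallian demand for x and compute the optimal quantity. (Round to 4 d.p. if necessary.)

With the ratio pinned down, the budget gives x* = M/(p_x + p_y·(y/x)) and y* = (y/x)·x*.
Numerically y/x = 0.094337, so x* = 41/(4.3 + 28·0.094337) = 5.9066.

x* = 5.9066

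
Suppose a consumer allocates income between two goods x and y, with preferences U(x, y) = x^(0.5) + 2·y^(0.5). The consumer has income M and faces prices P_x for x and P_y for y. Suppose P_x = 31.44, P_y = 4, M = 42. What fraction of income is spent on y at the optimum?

From the CES first-order condition, (1/2)·(y/x)^(0.5) = P_x/P_y.
Hence y/x = (2·P_x/P_y)^(1/(0.5)), i.e. raised to the 2 power.
Substitute y = (y/x)·x into the budget: x* = M/(P_x + P_y·(y/x)).
Numerically y/x = 247.1184, so x* = 42/(31.44 + 4·247.1184) = 0.0412 and y* = 247.1184·0.0412 = 10.1763.
Expenditure on y: 4·10.1763 = 40.7053; share = 0.9692.

share on y = 0.9692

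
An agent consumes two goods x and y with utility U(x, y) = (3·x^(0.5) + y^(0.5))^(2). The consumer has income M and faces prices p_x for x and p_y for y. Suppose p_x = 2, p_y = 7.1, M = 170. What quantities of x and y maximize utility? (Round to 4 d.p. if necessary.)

x* = 82.4203, y* = 0.7267

From the CES first-order condition, 3·(y/x)^(0.5) = p_x/p_y.
Hence y/x = ((1/3)·p_x/p_y)^(1/(0.5)), i.e. raised to the 2 power.
Substitute y = (y/x)·x into the budget: x* = M/(p_x + p_y·(y/x)).
Numerically y/x = 0.008817, so x* = 170/(2 + 7.1·0.008817) = 82.4203 and y* = 0.008817·82.4203 = 0.7267.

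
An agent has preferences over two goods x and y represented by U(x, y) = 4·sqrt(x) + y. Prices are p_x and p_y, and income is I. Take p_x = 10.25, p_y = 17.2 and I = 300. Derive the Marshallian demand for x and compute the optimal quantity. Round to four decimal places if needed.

Set MRS = p_x/p_y: 2·x^(−1/2) = p_x/p_y.
Solve: √x = 2·p_y/p_x, so x*(p_x,p_y) = (2·p_y/p_x)², and y* = (I − p_x·x*)/p_y.
Plugging in: x* = (2·17.2/10.25)² = 11.2634.

x* = 11.2634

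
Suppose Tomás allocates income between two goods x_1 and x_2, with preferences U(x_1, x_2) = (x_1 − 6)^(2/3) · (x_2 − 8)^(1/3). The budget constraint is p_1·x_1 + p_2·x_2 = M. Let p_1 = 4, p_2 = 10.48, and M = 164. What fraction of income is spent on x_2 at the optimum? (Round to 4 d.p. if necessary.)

share on x_2 = 0.6254

This is Cobb-Douglas in (x_1−6, x_2−8): tangency gives 2/3·p_2·(x_2−8) = 1/3·p_1·(x_1−6).
After buying the subsistence bundle (6, 8), a share 2/3 of the remaining income goes to x_1: x_1* = 6 + 2/3·(M − 6p_1 − 8p_2)/p_1.
Discretionary income = 164 − 6·4 − 8·10.48 = 56.16; x_1* = 6 + 2/3·56.16/4 = 15.36; x_2* = 8 + 1/3·56.16/10.48 = 9.7863.
Expenditure on x_2: 10.48·9.7863 = 102.56; share = 0.6254.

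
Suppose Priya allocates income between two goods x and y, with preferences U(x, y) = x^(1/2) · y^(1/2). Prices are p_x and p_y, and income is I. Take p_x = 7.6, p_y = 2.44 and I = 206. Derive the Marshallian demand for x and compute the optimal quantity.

x* = 13.5526

MU_x/MU_y = (0.5·y)/(0.5·x); tangency sets this equal to p_x/p_y.
Rearranging, p_y·y = p_x·x. Substituting into the budget gives p_x·x·(1 + 1) = I.
Demand: x*(p_x,p_y,I) = 0.5·I/p_x and y* = 0.5·I/p_y.
At p_x=7.6, p_y=2.44, I=206: x* = 0.5·206/7.6 = 13.5526.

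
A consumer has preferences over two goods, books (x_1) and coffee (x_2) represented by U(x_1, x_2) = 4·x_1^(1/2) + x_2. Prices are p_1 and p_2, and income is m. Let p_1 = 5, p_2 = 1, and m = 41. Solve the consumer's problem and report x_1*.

Set MRS = p_1/p_2: 2·x_1^(−1/2) = p_1/p_2.
Thus x_1* = (2·p_2/p_1)² — independent of m — with the rest of income spent on x_2.
Plugging in: x_1* = (2·1/5)² = 0.16.

x_1* = 0.16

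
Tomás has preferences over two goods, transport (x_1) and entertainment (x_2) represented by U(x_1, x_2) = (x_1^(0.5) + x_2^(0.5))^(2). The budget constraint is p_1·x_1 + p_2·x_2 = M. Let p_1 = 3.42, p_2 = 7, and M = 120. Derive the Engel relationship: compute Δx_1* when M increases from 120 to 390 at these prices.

MU_x_1 ∝ x_1^(-0.5), MU_x_2 ∝ x_2^(-0.5), so MRS = (x_2/x_1)^(0.5) = p_1/p_2.
Hence x_2/x_1 = (p_1/p_2)^(1/(0.5)), i.e. raised to the 2 power.
Substitute x_2 = (x_2/x_1)·x_1 into the budget: x_1* = M/(p_1 + p_2·(x_2/x_1)).
Numerically x_2/x_1 = 0.238702, so x_1* = 120/(3.42 + 7·0.238702) = 23.5714.
At M' = 390: x_1* = 76.6071. Change: 76.6071 − 23.5714 = 53.0357.

Δx_1* = 53.0357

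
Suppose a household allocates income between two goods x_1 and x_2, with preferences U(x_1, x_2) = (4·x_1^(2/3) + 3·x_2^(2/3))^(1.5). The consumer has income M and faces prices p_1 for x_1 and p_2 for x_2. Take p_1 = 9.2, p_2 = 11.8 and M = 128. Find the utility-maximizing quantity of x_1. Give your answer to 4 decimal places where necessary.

MRS = MU_x_1/MU_x_2 = (4/3)·(x_2/x_1)^(1/3). Set equal to p_1/p_2.
Hence x_2/x_1 = ((3/4)·p_1/p_2)^(1/(1/3)), i.e. raised to the 3 power.
Substitute x_2 = (x_2/x_1)·x_1 into the budget: x_1* = M/(p_1 + p_2·(x_2/x_1)).
Numerically x_2/x_1 = 0.199941, so x_1* = 128/(9.2 + 11.8·0.199941) = 11.0733.

x_1* = 11.0733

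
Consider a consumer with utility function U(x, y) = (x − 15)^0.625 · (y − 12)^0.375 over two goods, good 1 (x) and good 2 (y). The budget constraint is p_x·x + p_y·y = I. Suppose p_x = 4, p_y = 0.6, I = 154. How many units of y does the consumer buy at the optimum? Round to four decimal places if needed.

y* = 66.25

After buying the subsistence bundle (15, 12), a share 0.625 of the remaining income goes to x: x* = 15 + 0.625·(I − 15p_x − 12p_y)/p_x.
Discretionary income = 154 − 15·4 − 12·0.6 = 86.8; y* = 12 + 0.375·86.8/0.6 = 66.25.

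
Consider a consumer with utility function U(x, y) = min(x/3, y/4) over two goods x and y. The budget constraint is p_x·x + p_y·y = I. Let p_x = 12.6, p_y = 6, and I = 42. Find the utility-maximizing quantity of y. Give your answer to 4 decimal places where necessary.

y* = 2.7184

With perfect complements, no substitution: consume in ratio x:y = 3:4.
Budget: p_x·x + p_y·(4/3)·x = I, so (3·p_x + 4·p_y)·x = 3·I.
Demand: x*(p_x,p_y,I) = 3·I/(3·p_x + 4·p_y), y* = 4·I/(3·p_x + 4·p_y).
Here 3·12.6 + 4·6 = 61.8, giving y* = 2.7184.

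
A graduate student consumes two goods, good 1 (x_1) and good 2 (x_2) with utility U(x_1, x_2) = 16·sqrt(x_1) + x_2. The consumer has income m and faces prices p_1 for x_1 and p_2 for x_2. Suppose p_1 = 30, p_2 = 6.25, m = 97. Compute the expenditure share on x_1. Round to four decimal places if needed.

Set MRS = p_1/p_2: 8·x_1^(−1/2) = p_1/p_2.
Solve: √x_1 = 8·p_2/p_1, so x_1*(p_1,p_2) = (8·p_2/p_1)², and x_2* = (m − p_1·x_1*)/p_2.
Plugging in: x_1* = (8·6.25/30)² = 2.7778, x_2* = 2.1867.
Expenditure on x_1: 30·2.7778 = 83.3333; share = 0.8591.

share on x_1 = 0.8591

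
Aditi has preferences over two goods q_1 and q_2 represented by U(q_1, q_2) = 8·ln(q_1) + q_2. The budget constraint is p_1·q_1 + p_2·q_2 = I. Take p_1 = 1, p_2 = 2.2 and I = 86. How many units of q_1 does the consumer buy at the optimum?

q_1* = 17.6

Set MRS = p_1/p_2: (8/q_1)/1 = p_1/p_2.
So q_1*(p_1,p_2) = 8·p_2/p_1, independent of income; and q_2* = (I − 8·p_2)/p_2.
At the given prices: q_1* = 8·2.2/1 = 17.6.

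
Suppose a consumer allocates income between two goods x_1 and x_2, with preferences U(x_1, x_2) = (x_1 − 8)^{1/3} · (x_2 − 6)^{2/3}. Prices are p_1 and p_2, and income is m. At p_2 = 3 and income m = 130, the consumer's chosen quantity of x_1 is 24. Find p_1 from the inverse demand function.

Let x_1' = x_1−8, x_2' = x_2−6. MRS = (1/2)·x_2'/x_1' = p_1/p_2.
After buying the subsistence bundle (8, 6), a share 1/3 of the remaining income goes to x_1: x_1* = 8 + 1/3·(m − 8p_1 − 6p_2)/p_1.
Set x_1* = 24 in the demand function and solve for p_1: p_1 = 2.

p_1 = 2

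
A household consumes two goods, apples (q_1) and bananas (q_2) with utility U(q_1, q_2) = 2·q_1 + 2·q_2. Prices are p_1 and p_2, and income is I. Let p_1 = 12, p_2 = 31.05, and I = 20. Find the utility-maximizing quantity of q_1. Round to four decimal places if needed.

Perfect substitutes: compare marginal utility per dollar. 2/p_1 vs 2/p_2 → 0.1667 vs 0.0644.
q_1 gives more utility per dollar, so spend all income on q_1: q_1* = I/p_1, q_2* = 0.
Numerically: q_1* = 1.6667, q_2* = 0.

q_1* = 1.6667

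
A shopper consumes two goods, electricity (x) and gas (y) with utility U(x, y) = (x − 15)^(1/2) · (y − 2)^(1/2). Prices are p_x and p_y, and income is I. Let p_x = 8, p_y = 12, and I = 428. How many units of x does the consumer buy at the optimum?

x* = 32.75

Let x' = x−15, y' = y−2. MRS = y'/x' = p_x/p_y.
After buying the subsistence bundle (15, 2), a share 0.5 of the remaining income goes to x: x* = 15 + 0.5·(I − 15p_x − 2p_y)/p_x.
Discretionary income = 428 − 15·8 − 2·12 = 284; x* = 15 + 0.5·284/8 = 32.75.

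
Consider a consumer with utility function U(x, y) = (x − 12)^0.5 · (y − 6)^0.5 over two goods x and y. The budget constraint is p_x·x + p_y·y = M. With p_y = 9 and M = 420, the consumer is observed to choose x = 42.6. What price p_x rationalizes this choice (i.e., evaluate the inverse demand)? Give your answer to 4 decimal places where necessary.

p_x = 5

MRS = (y−6)/(x−12). Tangency with p_x/p_y gives y−6 = (p_x/p_y)·(x−12).
After buying the subsistence bundle (12, 6), a share 0.5 of the remaining income goes to x: x* = 12 + 0.5·(M − 12p_x − 6p_y)/p_x.
Set x* = 42.6 in the demand function and solve for p_x: p_x = 5.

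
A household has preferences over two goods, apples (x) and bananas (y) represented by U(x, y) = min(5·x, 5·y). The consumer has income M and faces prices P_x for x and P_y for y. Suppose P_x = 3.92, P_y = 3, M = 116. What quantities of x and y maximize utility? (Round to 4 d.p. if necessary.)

Leontief preferences: the optimum is at the kink where x/5 = y/5, i.e. y = x.
Budget: P_x·x + P_y·x = M, so (5·P_x + 5·P_y)·x = 5·M.
Demand: x*(P_x,P_y,M) = 5·M/(5·P_x + 5·P_y), y* = 5·M/(5·P_x + 5·P_y).
Here 5·3.92 + 5·3 = 34.6, giving x* = 16.763 and y* = 16.763.

x* = 16.763, y* = 16.763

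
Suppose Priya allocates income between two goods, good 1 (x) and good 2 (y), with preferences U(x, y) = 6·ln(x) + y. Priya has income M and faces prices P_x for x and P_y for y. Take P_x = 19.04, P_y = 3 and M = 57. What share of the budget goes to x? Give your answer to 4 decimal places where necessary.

MU_x = 6/x, MU_y = 1. Tangency: 6/x = P_x/P_y.
So x*(P_x,P_y) = 6·P_y/P_x, independent of income; and y* = (M − 6·P_y)/P_y.
At the given prices: x* = 6·3/19.04 = 0.9454, and y* = 13.
Expenditure on x: 19.04·0.9454 = 18; share = 0.3158.

share on x = 0.3158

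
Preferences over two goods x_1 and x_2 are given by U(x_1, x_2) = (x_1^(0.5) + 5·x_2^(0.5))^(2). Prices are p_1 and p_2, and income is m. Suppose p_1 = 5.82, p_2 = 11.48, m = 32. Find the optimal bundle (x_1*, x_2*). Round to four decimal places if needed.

x_1* = 0.4021, x_2* = 2.5836

MRS = MU_x_1/MU_x_2 = (1/5)·(x_2/x_1)^(0.5). Set equal to p_1/p_2.
Hence x_2/x_1 = (5·p_1/p_2)^(1/(0.5)), i.e. raised to the 2 power.
Substitute x_2 = (x_2/x_1)·x_1 into the budget: x_1* = m/(p_1 + p_2·(x_2/x_1)).
Numerically x_2/x_1 = 6.42543, so x_1* = 32/(5.82 + 11.48·6.42543) = 0.4021 and x_2* = 6.42543·0.4021 = 2.5836.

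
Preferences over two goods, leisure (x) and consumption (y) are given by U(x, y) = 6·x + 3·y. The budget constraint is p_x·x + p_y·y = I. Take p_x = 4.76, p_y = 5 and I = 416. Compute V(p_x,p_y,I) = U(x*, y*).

V = 524.3697

Numerically: x* = 87.395, y* = 0.
Utility at the optimum: U(87.395, 0) = 524.3697.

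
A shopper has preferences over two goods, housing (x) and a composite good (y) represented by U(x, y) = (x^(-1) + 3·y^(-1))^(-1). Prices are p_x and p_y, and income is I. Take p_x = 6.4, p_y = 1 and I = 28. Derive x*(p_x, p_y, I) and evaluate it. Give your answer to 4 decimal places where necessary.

From the CES first-order condition, (1/3)·(y/x)^(2) = p_x/p_y.
Hence y/x = (3·p_x/p_y)^(1/(2)), i.e. raised to the 0.5 power.
Substitute y = (y/x)·x into the budget: x* = I/(p_x + p_y·(y/x)).
Numerically y/x = 4.38178, so x* = 28/(6.4 + 1·4.38178) = 2.597.

x* = 2.597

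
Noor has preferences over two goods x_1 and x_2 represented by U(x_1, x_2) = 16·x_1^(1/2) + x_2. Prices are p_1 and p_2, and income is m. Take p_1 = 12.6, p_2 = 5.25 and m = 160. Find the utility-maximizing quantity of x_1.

Set MRS = p_1/p_2: 8·x_1^(−1/2) = p_1/p_2.
Thus x_1* = (8·p_2/p_1)² — independent of m — with the rest of income spent on x_2.
Plugging in: x_1* = (8·5.25/12.6)² = 11.1111.

x_1* = 11.1111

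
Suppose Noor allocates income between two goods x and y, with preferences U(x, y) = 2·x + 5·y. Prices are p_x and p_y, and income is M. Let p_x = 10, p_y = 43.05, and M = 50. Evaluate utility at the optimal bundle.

Linear utility — the consumer picks whichever good has higher MU/price: 2/10 = 0.2 vs 5/43.05 = 0.1161.
x gives more utility per dollar, so spend all income on x: x* = M/p_x, y* = 0.
Numerically: x* = 5, y* = 0.
Utility at the optimum: U(5, 0) = 10.

V = 10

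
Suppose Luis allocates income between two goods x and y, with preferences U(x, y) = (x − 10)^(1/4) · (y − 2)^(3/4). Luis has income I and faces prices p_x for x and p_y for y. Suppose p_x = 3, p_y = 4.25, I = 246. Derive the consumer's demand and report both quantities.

This is Cobb-Douglas in (x−10, y−2): tangency gives 0.25·p_y·(y−2) = 0.75·p_x·(x−10).
After buying the subsistence bundle (10, 2), a share 0.25 of the remaining income goes to x: x* = 10 + 0.25·(I − 10p_x − 2p_y)/p_x.
Discretionary income = 246 − 10·3 − 2·4.25 = 207.5; x* = 10 + 0.25·207.5/3 = 27.2917; y* = 2 + 0.75·207.5/4.25 = 38.6176.

x* = 27.2917, y* = 38.6176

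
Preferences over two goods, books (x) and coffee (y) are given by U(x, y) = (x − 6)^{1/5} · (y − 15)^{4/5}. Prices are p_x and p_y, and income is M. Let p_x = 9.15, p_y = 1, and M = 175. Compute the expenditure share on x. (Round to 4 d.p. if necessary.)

share on x = 0.4338

This is Cobb-Douglas in (x−6, y−15): tangency gives 0.2·p_y·(y−15) = 0.8·p_x·(x−6).
After buying the subsistence bundle (6, 15), a share 0.2 of the remaining income goes to x: x* = 6 + 0.2·(M − 6p_x − 15p_y)/p_x.
Discretionary income = 175 − 6·9.15 − 15·1 = 105.1; x* = 6 + 0.2·105.1/9.15 = 8.2973; y* = 15 + 0.8·105.1/1 = 99.08.
Expenditure on x: 9.15·8.2973 = 75.92; share = 0.4338.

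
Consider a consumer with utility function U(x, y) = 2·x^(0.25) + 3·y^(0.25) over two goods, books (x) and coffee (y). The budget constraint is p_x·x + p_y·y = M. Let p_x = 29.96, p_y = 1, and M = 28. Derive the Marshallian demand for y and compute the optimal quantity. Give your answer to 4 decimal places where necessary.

y* = 23.5787

From the CES first-order condition, (2/3)·(y/x)^(0.75) = p_x/p_y.
Solve for the ratio: y/x = [(3/2)·p_x/p_y]^(4/3).
With the ratio pinned down, the budget gives x* = M/(p_x + p_y·(y/x)) and y* = (y/x)·x*.
Numerically y/x = 159.77571, so x* = 28/(29.96 + 1·159.77571) = 0.1476 and y* = 159.77571·0.1476 = 23.5787.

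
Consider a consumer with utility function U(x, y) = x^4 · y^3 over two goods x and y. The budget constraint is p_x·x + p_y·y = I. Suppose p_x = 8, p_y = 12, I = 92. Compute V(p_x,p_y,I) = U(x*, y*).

Tangency: MRS = (4/3)·y/x = p_x/p_y.
So 4·p_y·y = 3·p_x·x; combined with the budget, a share 4/7 of income goes to x.
Demand: x*(p_x,p_y,I) = 4/7·I/p_x and y* = 3/7·I/p_y.
At p_x=8, p_y=12, I=92: x* = 4/7·92/8 = 6.5714, y* = 3.2857.
Utility at the optimum: U(6.5714, 3.2857) = 66149.8029.

V = 66149.8029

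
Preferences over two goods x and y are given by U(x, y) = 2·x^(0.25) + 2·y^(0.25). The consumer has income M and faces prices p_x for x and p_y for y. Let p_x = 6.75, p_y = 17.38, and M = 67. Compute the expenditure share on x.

From the CES first-order condition, (y/x)^(0.75) = p_x/p_y.
Hence y/x = (p_x/p_y)^(1/(0.75)), i.e. raised to the 4/3 power.
Substitute y = (y/x)·x into the budget: x* = M/(p_x + p_y·(y/x)).
Numerically y/x = 0.28336, so x* = 67/(6.75 + 17.38·0.28336) = 5.7389 and y* = 0.28336·5.7389 = 1.6262.
Expenditure on x: 6.75·5.7389 = 38.7373; share = 0.5782.

share on x = 0.5782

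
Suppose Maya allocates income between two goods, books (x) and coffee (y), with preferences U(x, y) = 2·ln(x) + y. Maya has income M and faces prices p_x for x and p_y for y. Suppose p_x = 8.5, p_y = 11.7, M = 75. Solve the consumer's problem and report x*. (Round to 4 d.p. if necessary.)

MU_x = 2/x, MU_y = 1. Tangency: 2/x = p_x/p_y.
So x*(p_x,p_y) = 2·p_y/p_x, independent of income; and y* = (M − 2·p_y)/p_y.
At the given prices: x* = 2·11.7/8.5 = 2.7529.

x* = 2.7529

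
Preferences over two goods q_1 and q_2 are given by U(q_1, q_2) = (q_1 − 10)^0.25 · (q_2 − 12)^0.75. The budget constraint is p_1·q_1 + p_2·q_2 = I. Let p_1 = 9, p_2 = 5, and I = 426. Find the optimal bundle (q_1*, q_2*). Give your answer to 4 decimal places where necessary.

Substituting into the budget: q_1* = 10 + 0.25·(I − 10·p_1 − 12·p_2)/p_1, and q_2* = 12 + 0.75·(…)/p_2.
Discretionary income = 426 − 10·9 − 12·5 = 276; q_1* = 10 + 0.25·276/9 = 17.6667; q_2* = 12 + 0.75·276/5 = 53.4.

q_1* = 17.6667, q_2* = 53.4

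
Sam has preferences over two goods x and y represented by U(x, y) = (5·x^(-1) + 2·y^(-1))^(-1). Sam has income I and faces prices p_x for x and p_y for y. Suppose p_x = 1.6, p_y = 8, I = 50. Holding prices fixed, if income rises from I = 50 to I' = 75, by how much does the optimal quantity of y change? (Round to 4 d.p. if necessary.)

Δy* = 1.8306

Numerically y/x = 0.282843, so x* = 50/(1.6 + 8·0.282843) = 12.9442 and y* = 0.282843·12.9442 = 3.6612.
At I' = 75: y* = 5.4917. Change: 5.4917 − 3.6612 = 1.8306.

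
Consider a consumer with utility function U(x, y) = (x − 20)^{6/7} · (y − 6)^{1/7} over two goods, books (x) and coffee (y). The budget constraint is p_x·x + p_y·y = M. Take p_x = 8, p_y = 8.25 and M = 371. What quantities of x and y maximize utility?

x* = 37.3036, y* = 8.7965

Let x' = x−20, y' = y−6. MRS = 6·y'/x' = p_x/p_y.
Substituting into the budget: x* = 20 + 6/7·(M − 20·p_x − 6·p_y)/p_x, and y* = 6 + 1/7·(…)/p_y.
Discretionary income = 371 − 20·8 − 6·8.25 = 161.5; x* = 20 + 6/7·161.5/8 = 37.3036; y* = 6 + 1/7·161.5/8.25 = 8.7965.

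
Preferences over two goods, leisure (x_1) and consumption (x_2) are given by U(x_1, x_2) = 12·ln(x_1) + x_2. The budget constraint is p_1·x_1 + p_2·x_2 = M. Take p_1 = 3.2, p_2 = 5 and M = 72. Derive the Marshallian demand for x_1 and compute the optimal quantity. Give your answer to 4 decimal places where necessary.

x_1* = 18.75

MU_x_1 = 12/x_1, MU_x_2 = 1. Tangency: 12/x_1 = p_1/p_2.
So x_1*(p_1,p_2) = 12·p_2/p_1, independent of income; and x_2* = (M − 12·p_2)/p_2.
At the given prices: x_1* = 12·5/3.2 = 18.75.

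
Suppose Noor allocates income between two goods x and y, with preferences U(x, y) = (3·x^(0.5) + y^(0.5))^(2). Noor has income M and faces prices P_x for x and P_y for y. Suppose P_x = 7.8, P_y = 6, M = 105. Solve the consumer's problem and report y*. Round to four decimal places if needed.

y* = 2.2087

Numerically y/x = 0.187778, so x* = 105/(7.8 + 6·0.187778) = 11.7625 and y* = 0.187778·11.7625 = 2.2087.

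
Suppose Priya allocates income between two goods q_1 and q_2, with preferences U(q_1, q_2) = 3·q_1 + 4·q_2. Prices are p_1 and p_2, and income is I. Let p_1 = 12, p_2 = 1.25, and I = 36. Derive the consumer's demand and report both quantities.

q_1* = 0, q_2* = 28.8

Linear utility — the consumer picks whichever good has higher MU/price: 3/12 = 0.25 vs 4/1.25 = 3.2.
q_2 gives more utility per dollar, so spend all income on q_2: q_2* = I/p_2, q_1* = 0.
Numerically: q_1* = 0, q_2* = 28.8.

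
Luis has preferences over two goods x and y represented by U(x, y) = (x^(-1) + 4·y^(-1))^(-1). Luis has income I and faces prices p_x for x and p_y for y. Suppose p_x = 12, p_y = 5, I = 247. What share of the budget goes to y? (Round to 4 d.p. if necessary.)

share on y = 0.5635

MU_x ∝ x^(-2), MU_y ∝ 4·y^(-2), so MRS = (1/4)·(y/x)^(2) = p_x/p_y.
Solve for the ratio: y/x = [4·p_x/p_y]^(0.5).
Substitute y = (y/x)·x into the budget: x* = I/(p_x + p_y·(y/x)).
Numerically y/x = 3.098387, so x* = 247/(12 + 5·3.098387) = 8.9845 and y* = 3.098387·8.9845 = 27.8373.
Expenditure on y: 5·27.8373 = 139.1866; share = 0.5635.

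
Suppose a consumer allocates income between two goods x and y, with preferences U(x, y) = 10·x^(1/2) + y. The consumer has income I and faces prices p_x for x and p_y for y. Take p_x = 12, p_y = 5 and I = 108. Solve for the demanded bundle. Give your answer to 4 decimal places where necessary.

Set MRS = p_x/p_y: 5·x^(−1/2) = p_x/p_y.
Solve: √x = 5·p_y/p_x, so x*(p_x,p_y) = (5·p_y/p_x)², and y* = (I − p_x·x*)/p_y.
Plugging in: x* = (5·5/12)² = 4.3403, y* = 11.1833.

x* = 4.3403, y* = 11.1833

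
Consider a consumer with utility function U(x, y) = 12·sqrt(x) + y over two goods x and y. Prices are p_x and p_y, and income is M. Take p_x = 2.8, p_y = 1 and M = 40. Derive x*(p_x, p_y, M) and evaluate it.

x* = 4.5918

Solve: √x = 6·p_y/p_x, so x*(p_x,p_y) = (6·p_y/p_x)², and y* = (M − p_x·x*)/p_y.
Plugging in: x* = (6·1/2.8)² = 4.5918.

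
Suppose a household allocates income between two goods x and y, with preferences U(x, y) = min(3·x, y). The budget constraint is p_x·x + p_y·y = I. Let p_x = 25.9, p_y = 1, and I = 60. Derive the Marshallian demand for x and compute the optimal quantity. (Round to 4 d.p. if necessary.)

With perfect complements, no substitution: consume in ratio x:y = 1:3.
Budget: p_x·x + p_y·3·x = I, so (p_x + 3·p_y)·x = I.
Demand: x*(p_x,p_y,I) = I/(p_x + 3·p_y), y* = 3·I/(p_x + 3·p_y).
Here 25.9 + 3·1 = 28.9, giving x* = 2.0761.

x* = 2.0761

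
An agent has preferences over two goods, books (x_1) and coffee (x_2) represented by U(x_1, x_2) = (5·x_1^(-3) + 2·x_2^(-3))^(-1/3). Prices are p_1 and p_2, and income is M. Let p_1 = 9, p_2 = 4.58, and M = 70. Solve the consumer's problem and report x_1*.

x_1* = 5.2582

From the CES first-order condition, (5/2)·(x_2/x_1)^(4) = p_1/p_2.
Solve for the ratio: x_2/x_1 = [(2/5)·p_1/p_2]^(0.25).
With the ratio pinned down, the budget gives x_1* = M/(p_1 + p_2·(x_2/x_1)) and x_2* = (x_2/x_1)·x_1*.
Numerically x_2/x_1 = 0.941584, so x_1* = 70/(9 + 4.58·0.941584) = 5.2582.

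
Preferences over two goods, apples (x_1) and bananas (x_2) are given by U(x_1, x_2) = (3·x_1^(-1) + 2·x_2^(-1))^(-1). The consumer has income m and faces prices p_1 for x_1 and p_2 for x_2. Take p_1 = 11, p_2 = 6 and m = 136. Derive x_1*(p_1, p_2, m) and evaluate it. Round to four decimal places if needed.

x_1* = 7.7127

MRS = MU_x_1/MU_x_2 = (3/2)·(x_2/x_1)^(2). Set equal to p_1/p_2.
Solve for the ratio: x_2/x_1 = [(2/3)·p_1/p_2]^(0.5).
With the ratio pinned down, the budget gives x_1* = m/(p_1 + p_2·(x_2/x_1)) and x_2* = (x_2/x_1)·x_1*.
Numerically x_2/x_1 = 1.105542, so x_1* = 136/(11 + 6·1.105542) = 7.7127.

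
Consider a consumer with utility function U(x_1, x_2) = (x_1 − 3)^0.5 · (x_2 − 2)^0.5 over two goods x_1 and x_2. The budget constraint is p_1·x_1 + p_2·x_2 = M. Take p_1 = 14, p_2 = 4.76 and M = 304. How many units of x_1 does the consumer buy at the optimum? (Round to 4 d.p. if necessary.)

x_1* = 12.0171

After buying the subsistence bundle (3, 2), a share 0.5 of the remaining income goes to x_1: x_1* = 3 + 0.5·(M − 3p_1 − 2p_2)/p_1.
Discretionary income = 304 − 3·14 − 2·4.76 = 252.48; x_1* = 3 + 0.5·252.48/14 = 12.0171.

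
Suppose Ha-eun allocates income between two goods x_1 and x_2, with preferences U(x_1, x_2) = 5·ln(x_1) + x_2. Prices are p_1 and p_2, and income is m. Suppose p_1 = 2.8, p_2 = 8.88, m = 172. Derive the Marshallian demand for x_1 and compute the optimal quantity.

x_1* = 15.8571

MU_x_1 = 5/x_1, MU_x_2 = 1. Tangency: 5/x_1 = p_1/p_2.
So x_1*(p_1,p_2) = 5·p_2/p_1, independent of income; and x_2* = (m − 5·p_2)/p_2.
At the given prices: x_1* = 5·8.88/2.8 = 15.8571.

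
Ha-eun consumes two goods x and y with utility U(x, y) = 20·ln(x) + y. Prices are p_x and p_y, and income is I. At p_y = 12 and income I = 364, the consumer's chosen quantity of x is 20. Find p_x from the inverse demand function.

Set MRS = p_x/p_y: (20/x)/1 = p_x/p_y.
So x*(p_x,p_y) = 20·p_y/p_x, independent of income; and y* = (I − 20·p_y)/p_y.
Set x* = 20 in the demand function and solve for p_x: p_x = 12.

p_x = 12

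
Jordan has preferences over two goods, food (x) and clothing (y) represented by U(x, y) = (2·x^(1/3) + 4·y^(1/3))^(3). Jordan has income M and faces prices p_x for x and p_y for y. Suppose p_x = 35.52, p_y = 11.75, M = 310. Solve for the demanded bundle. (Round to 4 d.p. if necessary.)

MU_x ∝ 2·x^(-2/3), MU_y ∝ 4·y^(-2/3), so MRS = (1/2)·(y/x)^(2/3) = p_x/p_y.
Solve for the ratio: y/x = [2·p_x/p_y]^(1.5).
With the ratio pinned down, the budget gives x* = M/(p_x + p_y·(y/x)) and y* = (y/x)·x*.
Numerically y/x = 14.86612, so x* = 310/(35.52 + 11.75·14.86612) = 1.4748 and y* = 14.86612·1.4748 = 21.9247.

x* = 1.4748, y* = 21.9247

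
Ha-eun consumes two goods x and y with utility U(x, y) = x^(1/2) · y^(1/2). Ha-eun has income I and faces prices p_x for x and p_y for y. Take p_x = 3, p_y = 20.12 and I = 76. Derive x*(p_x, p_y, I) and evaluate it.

x* = 12.6667

The MRS is y/x. Set MRS = p_x/p_y.
So 0.5·p_y·y = 0.5·p_x·x; combined with the budget, a share 0.5 of income goes to x.
Demand: x*(p_x,p_y,I) = 0.5·I/p_x and y* = 0.5·I/p_y.
At p_x=3, p_y=20.12, I=76: x* = 0.5·76/3 = 12.6667.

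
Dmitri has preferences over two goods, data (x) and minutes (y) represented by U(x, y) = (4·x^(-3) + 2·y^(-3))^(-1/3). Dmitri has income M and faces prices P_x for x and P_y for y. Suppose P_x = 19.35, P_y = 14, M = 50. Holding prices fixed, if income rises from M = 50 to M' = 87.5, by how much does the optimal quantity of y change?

From the CES first-order condition, 2·(y/x)^(4) = P_x/P_y.
Solve for the ratio: y/x = [(1/2)·P_x/P_y]^(0.25).
With the ratio pinned down, the budget gives x* = M/(P_x + P_y·(y/x)) and y* = (y/x)·x*.
Numerically y/x = 0.91176, so x* = 50/(19.35 + 14·0.91176) = 1.5569 and y* = 0.91176·1.5569 = 1.4195.
At M' = 87.5: y* = 2.4842. Change: 2.4842 − 1.4195 = 1.0647.

Δy* = 1.0647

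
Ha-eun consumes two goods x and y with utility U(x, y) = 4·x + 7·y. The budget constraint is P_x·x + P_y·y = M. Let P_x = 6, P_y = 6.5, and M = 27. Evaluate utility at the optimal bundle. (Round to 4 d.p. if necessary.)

V = 29.0769

Linear utility — the consumer picks whichever good has higher MU/price: 4/6 = 0.6667 vs 7/6.5 = 1.0769.
y gives more utility per dollar, so spend all income on y: y* = M/P_y, x* = 0.
Numerically: x* = 0, y* = 4.1538.
Utility at the optimum: U(0, 4.1538) = 29.0769.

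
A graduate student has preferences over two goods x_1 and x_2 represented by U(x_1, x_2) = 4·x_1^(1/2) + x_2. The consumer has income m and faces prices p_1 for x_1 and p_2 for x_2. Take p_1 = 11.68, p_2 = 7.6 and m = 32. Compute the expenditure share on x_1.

share on x_1 = 0.6182

Utility is quasi-linear in x_2; the FOC for x_1 is 2/√x_1 = p_1/p_2.
Thus x_1* = (2·p_2/p_1)² — independent of m — with the rest of income spent on x_2.
Plugging in: x_1* = (2·7.6/11.68)² = 1.6936, x_2* = 1.6078.
Expenditure on x_1: 11.68·1.6936 = 19.7808; share = 0.6182.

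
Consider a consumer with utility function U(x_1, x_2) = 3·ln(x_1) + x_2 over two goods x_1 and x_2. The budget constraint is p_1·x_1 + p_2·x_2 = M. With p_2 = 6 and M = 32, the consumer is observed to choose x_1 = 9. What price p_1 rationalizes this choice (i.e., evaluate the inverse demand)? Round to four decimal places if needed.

p_1 = 2

MU_x_1 = 3/x_1, MU_x_2 = 1. Tangency: 3/x_1 = p_1/p_2.
So x_1*(p_1,p_2) = 3·p_2/p_1, independent of income; and x_2* = (M − 3·p_2)/p_2.
Set x_1* = 9 in the demand function and solve for p_1: p_1 = 2.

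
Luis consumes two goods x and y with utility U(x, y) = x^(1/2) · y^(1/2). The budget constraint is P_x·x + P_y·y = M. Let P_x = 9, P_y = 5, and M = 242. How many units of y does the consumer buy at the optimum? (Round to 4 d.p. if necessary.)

y* = 24.2

The MRS is y/x. Set MRS = P_x/P_y.
Rearranging, P_y·y = P_x·x. Substituting into the budget gives P_x·x·(1 + 1) = M.
Demand: x*(P_x,P_y,M) = 0.5·M/P_x and y* = 0.5·M/P_y.
At P_x=9, P_y=5, M=242: y* = 0.5·242/5 = 24.2.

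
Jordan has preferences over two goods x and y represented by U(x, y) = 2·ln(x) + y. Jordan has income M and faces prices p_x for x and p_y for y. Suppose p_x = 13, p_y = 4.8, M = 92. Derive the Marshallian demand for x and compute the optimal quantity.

x* = 0.7385

So x*(p_x,p_y) = 2·p_y/p_x, independent of income; and y* = (M − 2·p_y)/p_y.
At the given prices: x* = 2·4.8/13 = 0.7385.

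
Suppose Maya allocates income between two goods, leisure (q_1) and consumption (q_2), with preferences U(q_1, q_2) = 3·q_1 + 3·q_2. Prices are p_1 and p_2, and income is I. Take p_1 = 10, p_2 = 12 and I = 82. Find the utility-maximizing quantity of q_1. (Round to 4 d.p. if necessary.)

q_1 gives more utility per dollar, so spend all income on q_1: q_1* = I/p_1, q_2* = 0.
Numerically: q_1* = 8.2, q_2* = 0.

q_1* = 8.2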